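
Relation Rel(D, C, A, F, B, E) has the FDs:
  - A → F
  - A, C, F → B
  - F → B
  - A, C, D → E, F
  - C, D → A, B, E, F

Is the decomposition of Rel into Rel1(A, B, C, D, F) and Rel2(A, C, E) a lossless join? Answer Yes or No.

No

The shared attributes are {A, C} and {A, C}⁺ = {A, B, C, F}.
Neither Rel1 nor Rel2 is contained in that closure, so the decomposition is lossy.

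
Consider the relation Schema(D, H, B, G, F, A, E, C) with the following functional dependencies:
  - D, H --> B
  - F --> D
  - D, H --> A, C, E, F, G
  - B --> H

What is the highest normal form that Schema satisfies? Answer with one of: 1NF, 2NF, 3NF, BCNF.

3NF

Candidate keys: {B, D}, {B, F}, {D, H}, {F, H}. Prime attributes: {B, D, F, H}.
F --> D breaks BCNF: {F}⁺ = {D, F}, so {F} is not a superkey.
Its right-hand attributes {D} are all prime, as are those of every other non-superkey FD — the relation is in 3NF.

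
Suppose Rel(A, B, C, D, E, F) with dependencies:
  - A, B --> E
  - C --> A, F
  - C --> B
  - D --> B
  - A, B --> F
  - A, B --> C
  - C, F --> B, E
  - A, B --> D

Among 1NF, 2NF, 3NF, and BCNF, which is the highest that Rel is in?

Candidate keys: {A, B}, {A, D}, {C}. Prime attributes: {A, B, C, D}.
For D --> B we have {D}⁺ = {B, D}; {D} is not a superkey, so BCNF fails.
But every attribute on its right side ({B}) is prime, and the same holds for every other non-superkey FD, so 3NF still holds.

3NF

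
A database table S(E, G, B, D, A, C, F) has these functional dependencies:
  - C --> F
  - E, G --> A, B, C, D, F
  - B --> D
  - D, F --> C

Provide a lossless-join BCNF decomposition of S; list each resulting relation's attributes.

Candidate key of the original relation: {E, G}.
Within {A, B, C, D, E, F, G}: {C}⁺ ∩ {A, B, C, D, E, F, G} = {C, F}, not the whole set, so C --> F violates BCNF; decompose into {C, F} and {A, B, C, D, E, G}.
{C, F} is in BCNF.
Within {A, B, C, D, E, G}: {B}⁺ ∩ {A, B, C, D, E, G} = {B, D}, not the whole set, so B --> D violates BCNF; decompose into {B, D} and {A, B, C, E, G}.
{B, D} is in BCNF.
{A, B, C, E, G} is in BCNF.

{A, B, C, E, G}; {B, D}; {C, F}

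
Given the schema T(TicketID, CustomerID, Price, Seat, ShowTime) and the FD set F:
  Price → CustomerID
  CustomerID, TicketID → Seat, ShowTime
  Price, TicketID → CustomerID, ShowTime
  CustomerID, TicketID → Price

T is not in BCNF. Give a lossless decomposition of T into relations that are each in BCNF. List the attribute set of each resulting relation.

Candidate keys of the original relation: {CustomerID, TicketID}, {Price, TicketID}.
In {CustomerID, Price, Seat, ShowTime, TicketID}, {Price} is not a superkey ({Price}⁺ restricted to this set is {CustomerID, Price}), so split on Price → CustomerID into {CustomerID, Price} and {Price, Seat, ShowTime, TicketID}.
{CustomerID, Price}: every determinant is a superkey — BCNF.
{Price, Seat, ShowTime, TicketID}: every determinant is a superkey — BCNF.

{CustomerID, Price}; {Price, Seat, ShowTime, TicketID}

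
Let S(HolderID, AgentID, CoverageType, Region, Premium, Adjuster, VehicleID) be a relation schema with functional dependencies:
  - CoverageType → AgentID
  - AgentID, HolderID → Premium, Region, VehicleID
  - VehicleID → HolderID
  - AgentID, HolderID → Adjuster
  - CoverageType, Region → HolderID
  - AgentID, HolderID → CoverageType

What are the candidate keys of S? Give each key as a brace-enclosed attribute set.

{AgentID, HolderID}, {AgentID, VehicleID}, {CoverageType, HolderID}, {CoverageType, Region}, {CoverageType, VehicleID}

{AgentID, HolderID}⁺ = {Adjuster, AgentID, CoverageType, HolderID, Premium, Region, VehicleID} — all of the relation — so {AgentID, HolderID} is a candidate key.
{AgentID, VehicleID}⁺ = {Adjuster, AgentID, CoverageType, HolderID, Premium, Region, VehicleID} — all of the relation — so {AgentID, VehicleID} is a candidate key.
{CoverageType, HolderID}⁺ = {Adjuster, AgentID, CoverageType, HolderID, Premium, Region, VehicleID} — all of the relation — so {CoverageType, HolderID} is a candidate key.
{CoverageType, Region}⁺ = {Adjuster, AgentID, CoverageType, HolderID, Premium, Region, VehicleID} — all of the relation — so {CoverageType, Region} is a candidate key.
{CoverageType, VehicleID}⁺ = {Adjuster, AgentID, CoverageType, HolderID, Premium, Region, VehicleID} — all of the relation — so {CoverageType, VehicleID} is a candidate key.
Any other superkey properly contains one of these, so there are no further candidate keys.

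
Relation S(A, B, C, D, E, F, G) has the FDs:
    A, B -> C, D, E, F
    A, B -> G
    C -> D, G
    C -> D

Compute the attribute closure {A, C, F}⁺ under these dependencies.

Start with {A, C, F}.
C -> D, G applies; add {D, G} → now {A, C, D, F, G}.
No further FD applies.

{A, C, D, F, G}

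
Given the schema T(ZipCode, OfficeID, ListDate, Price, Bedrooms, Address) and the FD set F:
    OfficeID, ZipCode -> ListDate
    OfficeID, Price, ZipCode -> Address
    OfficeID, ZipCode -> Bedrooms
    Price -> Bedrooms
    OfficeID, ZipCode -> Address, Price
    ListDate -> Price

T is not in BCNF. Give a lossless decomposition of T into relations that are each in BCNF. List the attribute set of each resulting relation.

Candidate key of the original relation: {OfficeID, ZipCode}.
{Address, Bedrooms, ListDate, OfficeID, Price, ZipCode}: {Price} determines {Bedrooms, Price} here but is not a superkey — split on Price -> Bedrooms, giving {Bedrooms, Price} and {Address, ListDate, OfficeID, Price, ZipCode}.
{Bedrooms, Price} is in BCNF.
{Address, ListDate, OfficeID, Price, ZipCode}: {ListDate} determines {ListDate, Price} here but is not a superkey — split on ListDate -> Price, giving {ListDate, Price} and {Address, ListDate, OfficeID, ZipCode}.
{ListDate, Price} is in BCNF.
{Address, ListDate, OfficeID, ZipCode} is in BCNF.

{Address, ListDate, OfficeID, ZipCode}; {Bedrooms, Price}; {ListDate, Price}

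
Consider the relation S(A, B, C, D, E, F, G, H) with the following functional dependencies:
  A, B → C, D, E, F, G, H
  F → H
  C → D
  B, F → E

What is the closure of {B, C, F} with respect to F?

{B, C, D, E, F, H}

Start with {B, C, F}.
F → H applies; add {H} → now {B, C, F, H}.
C → D applies; add {D} → now {B, C, D, F, H}.
B, F → E applies; add {E} → now {B, C, D, E, F, H}.
No further FD applies.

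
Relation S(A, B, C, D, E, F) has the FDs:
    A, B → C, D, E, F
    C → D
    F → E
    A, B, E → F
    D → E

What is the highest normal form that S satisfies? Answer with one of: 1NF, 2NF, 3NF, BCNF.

Candidate key: {A, B}. Prime attributes: {A, B}.
C → D: {C}⁺ = {C, D, E}, which is not all of the attributes, so the left side is not a superkey — BCNF is violated.
Because {D} is non-prime and the left side of C → D is not a superkey, the relation is not in 3NF.
Checking every proper subset of each key, none determines a non-prime attribute — 2NF is satisfied.

2NF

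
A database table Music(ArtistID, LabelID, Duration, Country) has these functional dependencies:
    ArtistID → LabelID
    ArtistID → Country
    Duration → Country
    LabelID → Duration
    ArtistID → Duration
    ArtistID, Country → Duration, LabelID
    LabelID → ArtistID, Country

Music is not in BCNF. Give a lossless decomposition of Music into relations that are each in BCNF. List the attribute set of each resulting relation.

Candidate keys of the original relation: {ArtistID}, {LabelID}.
{ArtistID, Country, Duration, LabelID}: {Duration} determines {Country, Duration} here but is not a superkey — split on Duration → Country, giving {Country, Duration} and {ArtistID, Duration, LabelID}.
{Country, Duration} is in BCNF.
{ArtistID, Duration, LabelID} is in BCNF.

{ArtistID, Duration, LabelID}; {Country, Duration}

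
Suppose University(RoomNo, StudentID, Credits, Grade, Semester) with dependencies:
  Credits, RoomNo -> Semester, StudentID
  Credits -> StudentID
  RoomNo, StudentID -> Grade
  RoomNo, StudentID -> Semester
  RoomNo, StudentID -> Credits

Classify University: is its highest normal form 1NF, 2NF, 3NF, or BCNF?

Candidate keys: {Credits, RoomNo}, {RoomNo, StudentID}. Prime attributes: {Credits, RoomNo, StudentID}.
Credits -> StudentID breaks BCNF: {Credits}⁺ = {Credits, StudentID}, so {Credits} is not a superkey.
But every attribute on its right side ({StudentID}) is prime, and the same holds for every other non-superkey FD, so 3NF still holds.

3NF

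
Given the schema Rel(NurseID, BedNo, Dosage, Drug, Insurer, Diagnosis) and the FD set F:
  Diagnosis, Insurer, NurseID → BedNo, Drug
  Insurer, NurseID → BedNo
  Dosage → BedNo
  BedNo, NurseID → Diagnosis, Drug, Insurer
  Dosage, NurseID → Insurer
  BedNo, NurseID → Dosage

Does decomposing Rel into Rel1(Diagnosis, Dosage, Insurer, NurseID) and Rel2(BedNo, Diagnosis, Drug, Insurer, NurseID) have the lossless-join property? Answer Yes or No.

Yes

Rel1 ∩ Rel2 = {Diagnosis, Insurer, NurseID}; its closure under F is {BedNo, Diagnosis, Dosage, Drug, Insurer, NurseID}.
This includes all of Rel1, so the common attributes are a superkey of Rel1 — the join is lossless.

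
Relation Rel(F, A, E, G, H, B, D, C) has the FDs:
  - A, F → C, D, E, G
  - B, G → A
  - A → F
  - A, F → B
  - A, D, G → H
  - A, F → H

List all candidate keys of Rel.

{A} is a candidate key since {A}⁺ = {A, B, C, D, E, F, G, H} covers every attribute.
{B, G} is a candidate key since {B, G}⁺ = {A, B, C, D, E, F, G, H} covers every attribute.
These are minimal and exhaustive — every other superkey contains one of them.

{A}, {B, G}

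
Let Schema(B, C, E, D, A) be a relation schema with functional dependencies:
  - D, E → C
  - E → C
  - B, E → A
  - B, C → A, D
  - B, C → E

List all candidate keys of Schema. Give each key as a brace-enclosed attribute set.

{B, C}, {B, E}

{B} never appears on the right of any FD, so every key must include it.
{B, C} is a candidate key since {B, C}⁺ = {A, B, C, D, E} covers every attribute.
{B, E} is a candidate key since {B, E}⁺ = {A, B, C, D, E} covers every attribute.
No proper subset of any of these is a key, and no other minimal superkey exists.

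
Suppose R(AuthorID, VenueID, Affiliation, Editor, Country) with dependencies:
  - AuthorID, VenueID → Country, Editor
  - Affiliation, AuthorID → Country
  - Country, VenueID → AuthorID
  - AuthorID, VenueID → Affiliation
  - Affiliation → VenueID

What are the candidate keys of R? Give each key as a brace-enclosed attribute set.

{Affiliation, AuthorID}, {Affiliation, Country}, {AuthorID, VenueID}, {Country, VenueID}

Closure of {Affiliation, AuthorID} is {Affiliation, AuthorID, Country, Editor, VenueID}, the whole schema; {Affiliation, AuthorID} is a candidate key.
Closure of {Affiliation, Country} is {Affiliation, AuthorID, Country, Editor, VenueID}, the whole schema; {Affiliation, Country} is a candidate key.
Closure of {AuthorID, VenueID} is {Affiliation, AuthorID, Country, Editor, VenueID}, the whole schema; {AuthorID, VenueID} is a candidate key.
Closure of {Country, VenueID} is {Affiliation, AuthorID, Country, Editor, VenueID}, the whole schema; {Country, VenueID} is a candidate key.
No proper subset of any of these is a key, and no other minimal superkey exists.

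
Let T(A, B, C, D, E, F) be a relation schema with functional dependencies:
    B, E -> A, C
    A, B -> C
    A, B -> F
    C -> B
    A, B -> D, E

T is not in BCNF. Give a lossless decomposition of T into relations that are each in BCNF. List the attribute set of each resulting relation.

{A, C, D, E, F}; {B, C}

Candidate keys of the original relation: {A, B}, {A, C}, {B, E}, {C, E}.
{A, B, C, D, E, F}: {C} determines {B, C} here but is not a superkey — split on C -> B, giving {B, C} and {A, C, D, E, F}.
{B, C} has no BCNF violation.
{A, C, D, E, F} has no BCNF violation.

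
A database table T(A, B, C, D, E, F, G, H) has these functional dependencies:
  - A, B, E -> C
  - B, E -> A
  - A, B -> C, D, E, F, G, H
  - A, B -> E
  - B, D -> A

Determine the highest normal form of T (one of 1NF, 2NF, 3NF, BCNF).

Candidate keys: {A, B}, {B, D}, {B, E}. Prime attributes: {A, B, D, E}.
Every FD has a superkey on the left, so the relation is in BCNF.

BCNF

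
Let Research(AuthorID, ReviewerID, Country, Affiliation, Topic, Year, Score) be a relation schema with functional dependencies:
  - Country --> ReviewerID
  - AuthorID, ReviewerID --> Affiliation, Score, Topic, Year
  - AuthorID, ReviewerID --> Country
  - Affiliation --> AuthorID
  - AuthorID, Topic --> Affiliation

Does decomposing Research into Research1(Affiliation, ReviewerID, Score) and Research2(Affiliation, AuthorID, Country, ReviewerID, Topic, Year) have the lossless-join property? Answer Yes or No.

Yes

Common attributes: {Affiliation, ReviewerID}; their closure is {Affiliation, AuthorID, Country, ReviewerID, Score, Topic, Year}.
Research1 is contained in that closure, so Research1 ∩ Research2 --> Research1 holds and the join is lossless.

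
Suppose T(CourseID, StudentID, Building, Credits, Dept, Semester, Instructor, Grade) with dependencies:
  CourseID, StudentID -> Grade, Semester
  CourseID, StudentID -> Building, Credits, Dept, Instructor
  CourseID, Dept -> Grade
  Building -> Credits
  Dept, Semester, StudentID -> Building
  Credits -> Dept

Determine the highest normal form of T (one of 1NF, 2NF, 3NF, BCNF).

2NF

Candidate key: {CourseID, StudentID}. Prime attributes: {CourseID, StudentID}.
CourseID, Dept -> Grade: {CourseID, Dept}⁺ = {CourseID, Dept, Grade}, which is not all of the attributes, so the left side is not a superkey — BCNF is violated.
CourseID, Dept -> Grade has non-prime {Grade} on the right and a non-superkey on the left, so 3NF fails.
No non-prime attribute depends on a proper subset of any candidate key, so 2NF holds.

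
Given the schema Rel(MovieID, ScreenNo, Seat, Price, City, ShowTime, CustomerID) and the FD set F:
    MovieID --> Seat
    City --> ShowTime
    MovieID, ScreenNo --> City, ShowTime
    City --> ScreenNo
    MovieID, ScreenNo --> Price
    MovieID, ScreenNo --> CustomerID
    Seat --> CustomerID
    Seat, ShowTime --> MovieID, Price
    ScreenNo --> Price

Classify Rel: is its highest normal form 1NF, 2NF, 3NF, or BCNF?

1NF

Candidate keys: {City, MovieID}, {City, Seat}, {MovieID, ScreenNo}, {ScreenNo, Seat, ShowTime}. Prime attributes: {City, MovieID, ScreenNo, Seat, ShowTime}.
MovieID --> Seat: {MovieID}⁺ = {CustomerID, MovieID, Seat}, which is not all of the attributes, so the left side is not a superkey — BCNF is violated.
Seat --> CustomerID determines the non-prime attribute {CustomerID} from a non-superkey — 3NF is violated.
Since {City} ⊂ {City, MovieID} and {City}⁺ ⊇ {Price} with {Price} non-prime, there is a partial dependency; 2NF fails.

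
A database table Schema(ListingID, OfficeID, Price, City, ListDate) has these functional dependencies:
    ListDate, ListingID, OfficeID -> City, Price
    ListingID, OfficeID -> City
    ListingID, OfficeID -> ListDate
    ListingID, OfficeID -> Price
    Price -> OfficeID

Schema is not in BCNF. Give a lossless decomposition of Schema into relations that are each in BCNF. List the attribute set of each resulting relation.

Candidate keys of the original relation: {ListingID, OfficeID}, {ListingID, Price}.
In {City, ListDate, ListingID, OfficeID, Price}, {Price} is not a superkey ({Price}⁺ restricted to this set is {OfficeID, Price}), so split on Price -> OfficeID into {OfficeID, Price} and {City, ListDate, ListingID, Price}.
{OfficeID, Price}: every determinant is a superkey — BCNF.
{City, ListDate, ListingID, Price}: every determinant is a superkey — BCNF.

{City, ListDate, ListingID, Price}; {OfficeID, Price}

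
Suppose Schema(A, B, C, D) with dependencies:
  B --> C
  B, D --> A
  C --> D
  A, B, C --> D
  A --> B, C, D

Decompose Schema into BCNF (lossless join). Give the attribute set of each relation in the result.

{A, B, C}; {C, D}

Candidate keys of the original relation: {A}, {B}.
Within {A, B, C, D}: {C}⁺ ∩ {A, B, C, D} = {C, D}, not the whole set, so C --> D violates BCNF; decompose into {C, D} and {A, B, C}.
{C, D} is in BCNF.
{A, B, C} is in BCNF.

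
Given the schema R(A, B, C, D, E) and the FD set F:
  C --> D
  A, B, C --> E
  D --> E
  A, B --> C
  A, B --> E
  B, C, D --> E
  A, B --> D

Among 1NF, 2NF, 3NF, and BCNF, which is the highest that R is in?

2NF

Candidate key: {A, B}. Prime attributes: {A, B}.
For C --> D we have {C}⁺ = {C, D, E}; {C} is not a superkey, so BCNF fails.
Because {D} is non-prime and the left side of C --> D is not a superkey, the relation is not in 3NF.
No non-prime attribute depends on a proper subset of any candidate key, so 2NF holds.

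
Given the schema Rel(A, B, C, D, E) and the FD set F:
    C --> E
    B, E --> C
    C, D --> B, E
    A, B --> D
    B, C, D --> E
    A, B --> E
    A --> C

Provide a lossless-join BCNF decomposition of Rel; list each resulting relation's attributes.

Candidate keys of the original relation: {A, B}, {A, D}.
Within {A, B, C, D, E}: {C}⁺ ∩ {A, B, C, D, E} = {C, E}, not the whole set, so C --> E violates BCNF; decompose into {C, E} and {A, B, C, D}.
{C, E} is in BCNF.
Within {A, B, C, D}: {C, D}⁺ ∩ {A, B, C, D} = {B, C, D}, not the whole set, so C, D --> B violates BCNF; decompose into {B, C, D} and {A, C, D}.
{B, C, D} is in BCNF.
Within {A, C, D}: {A}⁺ ∩ {A, C, D} = {A, C}, not the whole set, so A --> C violates BCNF; decompose into {A, C} and {A, D}.
{A, C} is in BCNF.
{A, D} is in BCNF.

{A, C}; {A, D}; {B, C, D}; {C, E}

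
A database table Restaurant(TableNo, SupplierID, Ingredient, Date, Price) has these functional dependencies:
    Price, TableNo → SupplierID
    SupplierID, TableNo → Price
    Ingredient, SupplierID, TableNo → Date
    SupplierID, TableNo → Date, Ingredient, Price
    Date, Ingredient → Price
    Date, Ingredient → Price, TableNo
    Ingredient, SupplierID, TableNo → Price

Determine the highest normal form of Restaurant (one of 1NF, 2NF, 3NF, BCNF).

Candidate keys: {Date, Ingredient}, {Price, TableNo}, {SupplierID, TableNo}. Prime attributes: {Date, Ingredient, Price, SupplierID, TableNo}.
Each dependency's left side is a superkey — BCNF holds.

BCNF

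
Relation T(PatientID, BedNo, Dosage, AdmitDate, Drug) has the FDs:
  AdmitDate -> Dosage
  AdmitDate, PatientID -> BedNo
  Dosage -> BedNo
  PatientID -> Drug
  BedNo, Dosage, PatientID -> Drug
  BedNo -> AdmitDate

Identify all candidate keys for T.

{AdmitDate, PatientID}, {BedNo, PatientID}, {Dosage, PatientID}

Attributes never on any right-hand side: {PatientID} — every candidate key must contain it.
{AdmitDate, PatientID}⁺ = {AdmitDate, BedNo, Dosage, Drug, PatientID}, which is every attribute, so {AdmitDate, PatientID} is a candidate key.
{BedNo, PatientID}⁺ = {AdmitDate, BedNo, Dosage, Drug, PatientID}, which is every attribute, so {BedNo, PatientID} is a candidate key.
{Dosage, PatientID}⁺ = {AdmitDate, BedNo, Dosage, Drug, PatientID}, which is every attribute, so {Dosage, PatientID} is a candidate key.
These are minimal and exhaustive — every other superkey contains one of them.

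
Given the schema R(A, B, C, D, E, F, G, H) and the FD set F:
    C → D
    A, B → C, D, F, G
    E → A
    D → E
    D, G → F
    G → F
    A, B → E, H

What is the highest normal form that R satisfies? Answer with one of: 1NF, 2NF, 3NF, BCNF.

2NF

Candidate keys: {A, B}, {B, C}, {B, D}, {B, E}. Prime attributes: {A, B, C, D, E}.
C → D breaks BCNF: {C}⁺ = {A, C, D, E}, so {C} is not a superkey.
Because {F} is non-prime and the left side of D, G → F is not a superkey, the relation is not in 3NF.
Checking every proper subset of each key, none determines a non-prime attribute — 2NF is satisfied.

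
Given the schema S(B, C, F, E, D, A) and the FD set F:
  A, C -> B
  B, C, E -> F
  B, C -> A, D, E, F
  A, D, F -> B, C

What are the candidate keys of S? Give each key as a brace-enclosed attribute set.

{A, C}, {A, D, F}, {B, C}

Closure of {A, C} is {A, B, C, D, E, F}, the whole schema; {A, C} is a candidate key.
Closure of {B, C} is {A, B, C, D, E, F}, the whole schema; {B, C} is a candidate key.
Closure of {A, D, F} is {A, B, C, D, E, F}, the whole schema; {A, D, F} is a candidate key.
These are minimal and exhaustive — every other superkey contains one of them.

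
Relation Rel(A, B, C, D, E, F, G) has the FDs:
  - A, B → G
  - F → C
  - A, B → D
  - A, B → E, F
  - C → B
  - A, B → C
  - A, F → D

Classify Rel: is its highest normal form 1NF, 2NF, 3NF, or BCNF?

3NF

Candidate keys: {A, B}, {A, C}, {A, F}. Prime attributes: {A, B, C, F}.
F → C breaks BCNF: {F}⁺ = {B, C, F}, so {F} is not a superkey.
But every attribute on its right side ({C}) is prime, and the same holds for every other non-superkey FD, so 3NF still holds.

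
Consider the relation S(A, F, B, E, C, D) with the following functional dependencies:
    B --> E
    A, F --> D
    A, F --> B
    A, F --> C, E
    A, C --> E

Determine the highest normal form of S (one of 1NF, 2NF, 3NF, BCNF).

2NF

Candidate key: {A, F}. Prime attributes: {A, F}.
For B --> E we have {B}⁺ = {B, E}; {B} is not a superkey, so BCNF fails.
B --> E determines the non-prime attribute {E} from a non-superkey — 3NF is violated.
No non-prime attribute depends on a proper subset of any candidate key, so 2NF holds.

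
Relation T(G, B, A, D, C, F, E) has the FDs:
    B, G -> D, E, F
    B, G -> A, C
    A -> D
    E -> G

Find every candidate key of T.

{B, E}, {B, G}

Attributes never on any right-hand side: {B} — every candidate key must contain it.
{B, E} is a candidate key since {B, E}⁺ = {A, B, C, D, E, F, G} covers every attribute.
{B, G} is a candidate key since {B, G}⁺ = {A, B, C, D, E, F, G} covers every attribute.
No proper subset of any of these is a key, and no other minimal superkey exists.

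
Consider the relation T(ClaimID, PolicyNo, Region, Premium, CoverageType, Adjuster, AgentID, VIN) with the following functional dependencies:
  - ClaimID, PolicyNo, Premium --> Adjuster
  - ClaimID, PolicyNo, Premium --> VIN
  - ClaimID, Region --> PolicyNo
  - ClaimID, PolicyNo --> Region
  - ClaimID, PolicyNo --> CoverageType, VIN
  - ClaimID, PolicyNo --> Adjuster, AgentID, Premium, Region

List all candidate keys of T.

{ClaimID, PolicyNo}, {ClaimID, Region}

No FD produces {ClaimID}, so it must be in every candidate key.
Closure of {ClaimID, PolicyNo} is {Adjuster, AgentID, ClaimID, CoverageType, PolicyNo, Premium, Region, VIN}, the whole schema; {ClaimID, PolicyNo} is a candidate key.
Closure of {ClaimID, Region} is {Adjuster, AgentID, ClaimID, CoverageType, PolicyNo, Premium, Region, VIN}, the whole schema; {ClaimID, Region} is a candidate key.
Any other superkey properly contains one of these, so there are no further candidate keys.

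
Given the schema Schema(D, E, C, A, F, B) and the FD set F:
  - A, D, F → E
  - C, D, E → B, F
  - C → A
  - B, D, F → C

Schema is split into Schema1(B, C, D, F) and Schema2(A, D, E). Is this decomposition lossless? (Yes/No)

Common attributes: {D}; their closure is {D}.
Neither Schema1 nor Schema2 is contained in that closure, so the decomposition is lossy.

No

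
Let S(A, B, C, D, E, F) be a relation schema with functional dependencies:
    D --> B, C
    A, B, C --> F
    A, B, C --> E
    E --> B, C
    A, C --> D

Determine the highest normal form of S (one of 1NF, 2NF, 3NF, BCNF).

1NF

Candidate keys: {A, C}, {A, D}, {A, E}. Prime attributes: {A, C, D, E}.
D --> B, C: {D}⁺ = {B, C, D}, which is not all of the attributes, so the left side is not a superkey — BCNF is violated.
D --> B, C determines the non-prime attribute {B} from a non-superkey — 3NF is violated.
The proper key subset {D} of {A, D} determines non-prime {B}, so the relation is not even in 2NF.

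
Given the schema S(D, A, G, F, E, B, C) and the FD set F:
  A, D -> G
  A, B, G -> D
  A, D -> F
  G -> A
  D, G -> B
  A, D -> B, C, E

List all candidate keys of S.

{A, D}⁺ = {A, B, C, D, E, F, G} — all of the relation — so {A, D} is a candidate key.
{B, G}⁺ = {A, B, C, D, E, F, G} — all of the relation — so {B, G} is a candidate key.
{D, G}⁺ = {A, B, C, D, E, F, G} — all of the relation — so {D, G} is a candidate key.
No proper subset of any of these is a key, and no other minimal superkey exists.

{A, D}, {B, G}, {D, G}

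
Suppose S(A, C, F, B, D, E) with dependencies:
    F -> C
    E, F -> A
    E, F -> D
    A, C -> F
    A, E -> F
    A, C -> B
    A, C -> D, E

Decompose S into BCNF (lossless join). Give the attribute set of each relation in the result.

{A, B, D, E, F}; {C, F}

Candidate keys of the original relation: {A, C}, {A, E}, {A, F}, {E, F}.
Within {A, B, C, D, E, F}: {F}⁺ ∩ {A, B, C, D, E, F} = {C, F}, not the whole set, so F -> C violates BCNF; decompose into {C, F} and {A, B, D, E, F}.
{C, F} is in BCNF.
{A, B, D, E, F} is in BCNF.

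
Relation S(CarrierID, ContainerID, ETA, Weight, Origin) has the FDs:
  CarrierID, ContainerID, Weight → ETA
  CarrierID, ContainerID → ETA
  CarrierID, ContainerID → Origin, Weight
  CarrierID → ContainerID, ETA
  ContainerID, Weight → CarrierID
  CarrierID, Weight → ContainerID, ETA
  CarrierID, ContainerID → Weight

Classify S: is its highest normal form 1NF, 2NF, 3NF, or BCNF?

Candidate keys: {CarrierID}, {ContainerID, Weight}. Prime attributes: {CarrierID, ContainerID, Weight}.
Each dependency's left side is a superkey — BCNF holds.

BCNF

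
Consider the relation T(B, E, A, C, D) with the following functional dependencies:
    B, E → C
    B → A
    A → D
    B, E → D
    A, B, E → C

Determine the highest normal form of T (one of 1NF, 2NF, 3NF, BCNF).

Candidate key: {B, E}. Prime attributes: {B, E}.
B → A: {B}⁺ = {A, B, D}, which is not all of the attributes, so the left side is not a superkey — BCNF is violated.
B → A determines the non-prime attribute {A} from a non-superkey — 3NF is violated.
The proper key subset {B} of {B, E} determines non-prime {A, D}, so the relation is not even in 2NF.

1NF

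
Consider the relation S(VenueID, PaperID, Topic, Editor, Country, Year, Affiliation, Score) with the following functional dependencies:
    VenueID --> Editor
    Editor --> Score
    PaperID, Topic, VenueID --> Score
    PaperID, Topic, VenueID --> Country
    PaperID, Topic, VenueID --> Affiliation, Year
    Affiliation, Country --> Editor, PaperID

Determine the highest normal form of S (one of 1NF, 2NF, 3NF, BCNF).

1NF

Candidate keys: {Affiliation, Country, Topic, VenueID}, {PaperID, Topic, VenueID}. Prime attributes: {Affiliation, Country, PaperID, Topic, VenueID}.
For VenueID --> Editor we have {VenueID}⁺ = {Editor, Score, VenueID}; {VenueID} is not a superkey, so BCNF fails.
VenueID --> Editor determines the non-prime attribute {Editor} from a non-superkey — 3NF is violated.
The proper key subset {VenueID} of {PaperID, Topic, VenueID} determines non-prime {Editor, Score}, so the relation is not even in 2NF.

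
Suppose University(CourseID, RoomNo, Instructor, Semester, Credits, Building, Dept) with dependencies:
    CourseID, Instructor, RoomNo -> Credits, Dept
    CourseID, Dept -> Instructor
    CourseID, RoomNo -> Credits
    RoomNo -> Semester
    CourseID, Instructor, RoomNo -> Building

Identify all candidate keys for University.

No FD produces {CourseID, RoomNo}, so they must be in every candidate key.
Closure of {CourseID, Dept, RoomNo} is {Building, CourseID, Credits, Dept, Instructor, RoomNo, Semester}, the whole schema; {CourseID, Dept, RoomNo} is a candidate key.
Closure of {CourseID, Instructor, RoomNo} is {Building, CourseID, Credits, Dept, Instructor, RoomNo, Semester}, the whole schema; {CourseID, Instructor, RoomNo} is a candidate key.
Any other superkey properly contains one of these, so there are no further candidate keys.

{CourseID, Dept, RoomNo}, {CourseID, Instructor, RoomNo}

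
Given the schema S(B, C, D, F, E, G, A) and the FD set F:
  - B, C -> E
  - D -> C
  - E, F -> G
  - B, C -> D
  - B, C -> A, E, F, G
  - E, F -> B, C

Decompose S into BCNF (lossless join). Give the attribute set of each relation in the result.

Candidate keys of the original relation: {B, C}, {B, D}, {E, F}.
Within {A, B, C, D, E, F, G}: {D}⁺ ∩ {A, B, C, D, E, F, G} = {C, D}, not the whole set, so D -> C violates BCNF; decompose into {C, D} and {A, B, D, E, F, G}.
{C, D} is in BCNF.
{A, B, D, E, F, G} is in BCNF.

{A, B, D, E, F, G}; {C, D}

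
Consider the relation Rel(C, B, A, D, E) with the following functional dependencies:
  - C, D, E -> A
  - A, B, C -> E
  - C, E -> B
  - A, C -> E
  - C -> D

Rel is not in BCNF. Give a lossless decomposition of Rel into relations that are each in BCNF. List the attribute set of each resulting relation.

Candidate keys of the original relation: {A, C}, {C, E}.
In {A, B, C, D, E}, {C} is not a superkey ({C}⁺ restricted to this set is {C, D}), so split on C -> D into {C, D} and {A, B, C, E}.
{C, D} is in BCNF.
{A, B, C, E} is in BCNF.

{A, B, C, E}; {C, D}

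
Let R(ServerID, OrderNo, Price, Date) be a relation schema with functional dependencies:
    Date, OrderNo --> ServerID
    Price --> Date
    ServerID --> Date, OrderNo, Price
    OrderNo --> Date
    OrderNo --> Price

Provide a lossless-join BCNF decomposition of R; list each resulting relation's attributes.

{Date, Price}; {OrderNo, Price, ServerID}

Candidate keys of the original relation: {OrderNo}, {ServerID}.
{Date, OrderNo, Price, ServerID}: {Price} determines {Date, Price} here but is not a superkey — split on Price --> Date, giving {Date, Price} and {OrderNo, Price, ServerID}.
{Date, Price} has no BCNF violation.
{OrderNo, Price, ServerID} has no BCNF violation.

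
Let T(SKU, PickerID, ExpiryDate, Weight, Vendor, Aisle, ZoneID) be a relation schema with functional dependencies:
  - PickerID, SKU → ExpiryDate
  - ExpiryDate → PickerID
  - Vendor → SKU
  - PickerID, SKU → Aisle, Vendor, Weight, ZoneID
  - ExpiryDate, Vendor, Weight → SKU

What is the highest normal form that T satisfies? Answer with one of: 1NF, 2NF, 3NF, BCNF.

Candidate keys: {ExpiryDate, SKU}, {ExpiryDate, Vendor}, {PickerID, SKU}, {PickerID, Vendor}. Prime attributes: {ExpiryDate, PickerID, SKU, Vendor}.
For ExpiryDate → PickerID we have {ExpiryDate}⁺ = {ExpiryDate, PickerID}; {ExpiryDate} is not a superkey, so BCNF fails.
Its right-hand attributes {PickerID} are all prime, as are those of every other non-superkey FD — the relation is in 3NF.

3NF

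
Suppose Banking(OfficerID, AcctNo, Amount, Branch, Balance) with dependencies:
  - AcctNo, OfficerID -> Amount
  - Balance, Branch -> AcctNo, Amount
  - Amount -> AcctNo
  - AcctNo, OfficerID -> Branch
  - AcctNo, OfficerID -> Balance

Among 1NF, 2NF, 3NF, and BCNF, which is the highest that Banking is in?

Candidate keys: {AcctNo, OfficerID}, {Amount, OfficerID}, {Balance, Branch, OfficerID}. Prime attributes: {AcctNo, Amount, Balance, Branch, OfficerID}.
Balance, Branch -> AcctNo, Amount: {Balance, Branch}⁺ = {AcctNo, Amount, Balance, Branch}, which is not all of the attributes, so the left side is not a superkey — BCNF is violated.
Its right-hand attributes {AcctNo, Amount} are all prime, as are those of every other non-superkey FD — the relation is in 3NF.

3NF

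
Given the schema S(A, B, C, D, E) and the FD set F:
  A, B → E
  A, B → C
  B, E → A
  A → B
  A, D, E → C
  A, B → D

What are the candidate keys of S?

{A}, {B, E}

{A}⁺ = {A, B, C, D, E} — all of the relation — so {A} is a candidate key.
{B, E}⁺ = {A, B, C, D, E} — all of the relation — so {B, E} is a candidate key.
No proper subset of any of these is a key, and no other minimal superkey exists.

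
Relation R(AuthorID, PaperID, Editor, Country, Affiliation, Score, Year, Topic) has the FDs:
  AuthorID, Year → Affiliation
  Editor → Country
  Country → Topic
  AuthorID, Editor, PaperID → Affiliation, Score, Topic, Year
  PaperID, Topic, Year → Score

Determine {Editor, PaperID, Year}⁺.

{Country, Editor, PaperID, Score, Topic, Year}

Start with {Editor, PaperID, Year}.
Editor → Country applies; add {Country} → now {Country, Editor, PaperID, Year}.
Country → Topic applies; add {Topic} → now {Country, Editor, PaperID, Topic, Year}.
PaperID, Topic, Year → Score applies; add {Score} → now {Country, Editor, PaperID, Score, Topic, Year}.
No further FD applies.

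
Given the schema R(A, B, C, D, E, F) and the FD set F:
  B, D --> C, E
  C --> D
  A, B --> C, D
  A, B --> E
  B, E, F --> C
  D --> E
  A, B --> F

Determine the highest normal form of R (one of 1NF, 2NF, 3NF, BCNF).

2NF

Candidate key: {A, B}. Prime attributes: {A, B}.
B, D --> C, E breaks BCNF: {B, D}⁺ = {B, C, D, E}, so {B, D} is not a superkey.
B, D --> C, E determines the non-prime attributes {C, E} from a non-superkey — 3NF is violated.
No non-prime attribute depends on a proper subset of any candidate key, so 2NF holds.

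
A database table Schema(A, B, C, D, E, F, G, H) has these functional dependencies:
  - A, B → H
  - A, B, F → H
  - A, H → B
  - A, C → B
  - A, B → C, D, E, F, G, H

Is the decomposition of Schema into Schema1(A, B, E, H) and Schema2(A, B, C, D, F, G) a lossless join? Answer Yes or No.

Yes

Schema1 ∩ Schema2 = {A, B}; its closure under F is {A, B, C, D, E, F, G, H}.
Since Schema1 ⊆ {A, B, C, D, E, F, G, H}, the intersection is a superkey of Schema1; the decomposition is lossless.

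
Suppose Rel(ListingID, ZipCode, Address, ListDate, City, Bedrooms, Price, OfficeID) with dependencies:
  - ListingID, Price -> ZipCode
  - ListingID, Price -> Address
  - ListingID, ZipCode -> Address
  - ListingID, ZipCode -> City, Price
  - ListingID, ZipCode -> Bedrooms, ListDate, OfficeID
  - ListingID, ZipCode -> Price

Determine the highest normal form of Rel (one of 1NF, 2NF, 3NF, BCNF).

Candidate keys: {ListingID, Price}, {ListingID, ZipCode}. Prime attributes: {ListingID, Price, ZipCode}.
Every FD has a superkey on the left, so the relation is in BCNF.

BCNF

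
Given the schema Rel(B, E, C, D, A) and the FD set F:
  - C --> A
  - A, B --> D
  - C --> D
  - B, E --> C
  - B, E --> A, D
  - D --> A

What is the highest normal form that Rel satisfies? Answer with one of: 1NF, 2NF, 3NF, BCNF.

2NF

Candidate key: {B, E}. Prime attributes: {B, E}.
C --> A breaks BCNF: {C}⁺ = {A, C, D}, so {C} is not a superkey.
Because {A} is non-prime and the left side of C --> A is not a superkey, the relation is not in 3NF.
Checking every proper subset of each key, none determines a non-prime attribute — 2NF is satisfied.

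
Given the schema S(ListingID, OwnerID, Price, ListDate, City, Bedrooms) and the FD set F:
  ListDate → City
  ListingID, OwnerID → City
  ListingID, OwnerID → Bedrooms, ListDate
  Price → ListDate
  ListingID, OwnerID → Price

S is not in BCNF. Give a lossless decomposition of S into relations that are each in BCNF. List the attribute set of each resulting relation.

Candidate key of the original relation: {ListingID, OwnerID}.
{Bedrooms, City, ListDate, ListingID, OwnerID, Price}: {ListDate} determines {City, ListDate} here but is not a superkey — split on ListDate → City, giving {City, ListDate} and {Bedrooms, ListDate, ListingID, OwnerID, Price}.
{City, ListDate} is in BCNF.
{Bedrooms, ListDate, ListingID, OwnerID, Price}: {Price} determines {ListDate, Price} here but is not a superkey — split on Price → ListDate, giving {ListDate, Price} and {Bedrooms, ListingID, OwnerID, Price}.
{ListDate, Price} is in BCNF.
{Bedrooms, ListingID, OwnerID, Price} is in BCNF.

{Bedrooms, ListingID, OwnerID, Price}; {City, ListDate}; {ListDate, Price}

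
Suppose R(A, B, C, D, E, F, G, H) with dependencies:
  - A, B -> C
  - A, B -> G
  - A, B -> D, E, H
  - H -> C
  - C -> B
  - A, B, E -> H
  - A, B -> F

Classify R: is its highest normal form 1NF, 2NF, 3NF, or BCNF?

Candidate keys: {A, B}, {A, C}, {A, H}. Prime attributes: {A, B, C, H}.
H -> C breaks BCNF: {H}⁺ = {B, C, H}, so {H} is not a superkey.
Since {C} ⊆ prime attributes and every other non-superkey FD also has a prime right side, the schema is in 3NF.

3NF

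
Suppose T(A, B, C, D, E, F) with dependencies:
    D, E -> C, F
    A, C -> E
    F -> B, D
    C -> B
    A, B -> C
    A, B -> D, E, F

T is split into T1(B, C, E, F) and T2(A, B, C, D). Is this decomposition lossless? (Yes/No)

The shared attributes are {B, C} and {B, C}⁺ = {B, C}.
T1 ⊄ {B, C} and T2 ⊄ {B, C}, so the split is lossy.

No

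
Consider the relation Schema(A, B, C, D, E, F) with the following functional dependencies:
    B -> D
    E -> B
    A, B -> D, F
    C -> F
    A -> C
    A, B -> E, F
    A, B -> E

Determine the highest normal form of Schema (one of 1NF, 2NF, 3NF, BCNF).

Candidate keys: {A, B}, {A, E}. Prime attributes: {A, B, E}.
For B -> D we have {B}⁺ = {B, D}; {B} is not a superkey, so BCNF fails.
B -> D has non-prime {D} on the right and a non-superkey on the left, so 3NF fails.
The proper key subset {A} of {A, B} determines non-prime {C, F}, so the relation is not even in 2NF.

1NF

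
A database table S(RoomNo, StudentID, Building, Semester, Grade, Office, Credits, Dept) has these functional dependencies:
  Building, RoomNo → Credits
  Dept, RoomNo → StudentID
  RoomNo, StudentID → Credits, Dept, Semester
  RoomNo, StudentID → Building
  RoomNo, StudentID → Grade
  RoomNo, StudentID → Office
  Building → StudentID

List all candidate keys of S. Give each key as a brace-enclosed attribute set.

Attributes never on any right-hand side: {RoomNo} — every candidate key must contain it.
{Building, RoomNo}⁺ = {Building, Credits, Dept, Grade, Office, RoomNo, Semester, StudentID} — all of the relation — so {Building, RoomNo} is a candidate key.
{Dept, RoomNo}⁺ = {Building, Credits, Dept, Grade, Office, RoomNo, Semester, StudentID} — all of the relation — so {Dept, RoomNo} is a candidate key.
{RoomNo, StudentID}⁺ = {Building, Credits, Dept, Grade, Office, RoomNo, Semester, StudentID} — all of the relation — so {RoomNo, StudentID} is a candidate key.
These are minimal and exhaustive — every other superkey contains one of them.

{Building, RoomNo}, {Dept, RoomNo}, {RoomNo, StudentID}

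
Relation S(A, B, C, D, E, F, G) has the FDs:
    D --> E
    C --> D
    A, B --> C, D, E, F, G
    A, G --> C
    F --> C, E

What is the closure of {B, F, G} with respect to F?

Start with {B, F, G}.
F --> C, E applies; add {C, E} → now {B, C, E, F, G}.
C --> D applies; add {D} → now {B, C, D, E, F, G}.
No further FD applies.

{B, C, D, E, F, G}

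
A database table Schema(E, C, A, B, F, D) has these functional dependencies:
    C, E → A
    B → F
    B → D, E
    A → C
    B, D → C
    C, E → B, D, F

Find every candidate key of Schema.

{A, E}, {B}, {C, E}

{B}⁺ = {A, B, C, D, E, F}, which is every attribute, so {B} is a candidate key.
{A, E}⁺ = {A, B, C, D, E, F}, which is every attribute, so {A, E} is a candidate key.
{C, E}⁺ = {A, B, C, D, E, F}, which is every attribute, so {C, E} is a candidate key.
No proper subset of any of these is a key, and no other minimal superkey exists.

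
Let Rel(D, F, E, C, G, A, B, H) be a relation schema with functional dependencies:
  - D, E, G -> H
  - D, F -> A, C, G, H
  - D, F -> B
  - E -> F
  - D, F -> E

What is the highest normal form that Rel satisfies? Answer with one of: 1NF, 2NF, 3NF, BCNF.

Candidate keys: {D, E}, {D, F}. Prime attributes: {D, E, F}.
E -> F breaks BCNF: {E}⁺ = {E, F}, so {E} is not a superkey.
Since {F} ⊆ prime attributes and every other non-superkey FD also has a prime right side, the schema is in 3NF.

3NF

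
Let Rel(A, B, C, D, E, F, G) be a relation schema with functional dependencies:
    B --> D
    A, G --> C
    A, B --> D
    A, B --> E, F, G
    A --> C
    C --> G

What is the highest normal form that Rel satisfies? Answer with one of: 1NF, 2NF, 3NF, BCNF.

Candidate key: {A, B}. Prime attributes: {A, B}.
For B --> D we have {B}⁺ = {B, D}; {B} is not a superkey, so BCNF fails.
B --> D has non-prime {D} on the right and a non-superkey on the left, so 3NF fails.
{A} is a proper subset of the key {A, B}, and {A}⁺ contains the non-prime attributes {C, G} — a partial dependency, so 2NF is violated.

1NF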